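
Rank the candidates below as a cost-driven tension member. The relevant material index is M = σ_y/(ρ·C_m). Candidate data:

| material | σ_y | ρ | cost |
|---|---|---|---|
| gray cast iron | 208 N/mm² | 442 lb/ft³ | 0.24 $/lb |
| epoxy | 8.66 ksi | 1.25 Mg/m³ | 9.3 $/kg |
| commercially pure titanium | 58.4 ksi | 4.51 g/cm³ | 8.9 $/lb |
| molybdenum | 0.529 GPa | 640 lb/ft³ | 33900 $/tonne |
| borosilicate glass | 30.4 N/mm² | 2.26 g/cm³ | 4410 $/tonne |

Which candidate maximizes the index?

gray cast iron

Putting every candidate on a common basis:
  gray cast iron: σ_y = 208.0 MPa, ρ = 7080 kg/m³, cost = 0.5291 $/kg
  epoxy: σ_y = 59.71 MPa, ρ = 1250 kg/m³, cost = 9.300 $/kg
  commercially pure titanium: σ_y = 402.7 MPa, ρ = 4510 kg/m³, cost = 19.62 $/kg
  molybdenum: σ_y = 529.0 MPa, ρ = 10250 kg/m³, cost = 33.90 $/kg
  borosilicate glass: σ_y = 30.40 MPa, ρ = 2260 kg/m³, cost = 4.410 $/kg
  gray cast iron: M = 55.5 kN·m per $
  epoxy: M = 5.14 kN·m per $
  commercially pure titanium: M = 4.55 kN·m per $
  borosilicate glass: M = 3.05 kN·m per $
  molybdenum: M = 1.52 kN·m per $
The maximum is for gray cast iron.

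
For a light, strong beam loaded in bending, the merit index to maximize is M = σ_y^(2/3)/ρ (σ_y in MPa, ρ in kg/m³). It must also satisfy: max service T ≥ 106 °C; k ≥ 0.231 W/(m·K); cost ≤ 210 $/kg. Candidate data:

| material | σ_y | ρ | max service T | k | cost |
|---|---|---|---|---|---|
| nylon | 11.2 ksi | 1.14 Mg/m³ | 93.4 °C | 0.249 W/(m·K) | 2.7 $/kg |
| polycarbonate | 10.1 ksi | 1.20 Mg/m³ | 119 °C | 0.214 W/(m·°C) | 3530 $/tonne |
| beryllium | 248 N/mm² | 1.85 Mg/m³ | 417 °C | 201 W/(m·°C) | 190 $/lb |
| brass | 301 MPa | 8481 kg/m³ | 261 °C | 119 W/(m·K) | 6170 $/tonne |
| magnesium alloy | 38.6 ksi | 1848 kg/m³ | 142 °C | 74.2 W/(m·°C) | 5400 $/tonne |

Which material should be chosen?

magnesium alloy

Screen on constraints: max service T ≥ 106 °C; k ≥ 0.231 W/(m·K); cost ≤ 210 $/kg. Survivors: brass, magnesium alloy.
Putting every candidate on a common basis:
  brass: σ_y = 301.0 MPa, ρ = 8481 kg/m³
  magnesium alloy: σ_y = 266.1 MPa, ρ = 1848 kg/m³
  magnesium alloy: M = 22.4×10⁻³
  brass: M = 5.30×10⁻³
Highest index: magnesium alloy.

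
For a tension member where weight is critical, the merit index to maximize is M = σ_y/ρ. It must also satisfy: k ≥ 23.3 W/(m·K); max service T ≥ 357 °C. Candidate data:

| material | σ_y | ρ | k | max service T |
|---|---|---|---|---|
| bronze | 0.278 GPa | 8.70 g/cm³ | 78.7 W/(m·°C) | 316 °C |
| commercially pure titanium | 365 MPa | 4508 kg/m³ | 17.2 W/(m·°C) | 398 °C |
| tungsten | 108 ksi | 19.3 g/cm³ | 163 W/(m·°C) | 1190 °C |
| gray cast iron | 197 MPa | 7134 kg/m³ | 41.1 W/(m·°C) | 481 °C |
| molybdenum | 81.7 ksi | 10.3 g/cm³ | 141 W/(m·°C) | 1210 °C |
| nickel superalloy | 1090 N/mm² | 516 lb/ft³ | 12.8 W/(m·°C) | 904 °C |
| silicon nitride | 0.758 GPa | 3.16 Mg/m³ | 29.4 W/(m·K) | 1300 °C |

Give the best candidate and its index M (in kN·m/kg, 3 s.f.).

Screen on constraints: k ≥ 23.3 W/(m·K); max service T ≥ 357 °C. Survivors: tungsten, gray cast iron, molybdenum, silicon nitride.
Normalizing units and computing the index:
  tungsten: σ_y = 744.6 MPa, ρ = 19300 kg/m³
  gray cast iron: σ_y = 197.0 MPa, ρ = 7134 kg/m³
  molybdenum: σ_y = 563.3 MPa, ρ = 10300 kg/m³
  silicon nitride: σ_y = 758.0 MPa, ρ = 3160 kg/m³
  silicon nitride: M = 240 kN·m/kg
  molybdenum: M = 54.7 kN·m/kg
  tungsten: M = 38.6 kN·m/kg
  gray cast iron: M = 27.6 kN·m/kg
Silicon nitride has the largest M.

silicon nitride, M = 240 kN·m/kg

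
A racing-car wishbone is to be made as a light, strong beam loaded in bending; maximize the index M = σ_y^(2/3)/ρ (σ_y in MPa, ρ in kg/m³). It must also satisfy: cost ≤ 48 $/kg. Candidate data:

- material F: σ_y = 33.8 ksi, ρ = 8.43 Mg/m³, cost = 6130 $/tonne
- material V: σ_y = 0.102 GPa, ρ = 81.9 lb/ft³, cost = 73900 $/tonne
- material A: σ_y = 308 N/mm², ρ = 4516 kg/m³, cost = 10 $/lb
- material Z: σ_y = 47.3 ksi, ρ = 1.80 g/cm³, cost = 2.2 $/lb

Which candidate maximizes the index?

material Z

Screen on constraints: cost ≤ 48 $/kg. Survivors: material F, material A, material Z.
Convert each candidate to consistent units, then evaluate M:
  material F: σ_y = 233.0 MPa, ρ = 8430 kg/m³
  material A: σ_y = 308.0 MPa, ρ = 4516 kg/m³
  material Z: σ_y = 326.1 MPa, ρ = 1800 kg/m³
  material Z: M = 26.3×10⁻³
  material A: M = 10.1×10⁻³
  material F: M = 4.49×10⁻³
Material Z has the largest M.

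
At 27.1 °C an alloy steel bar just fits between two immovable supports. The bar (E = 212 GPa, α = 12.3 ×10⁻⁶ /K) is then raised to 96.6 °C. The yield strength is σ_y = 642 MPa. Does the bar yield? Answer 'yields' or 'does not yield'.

ΔT = 69.50 K. Constrained thermal stress σ = E·α·ΔT = 212.0×10³ MPa × 12.3×10⁻⁶ × 69.50 = 181 MPa (compressive).
Compare to σ_y = 642 MPa: σ < σ_y, so it does not yield.

does not yield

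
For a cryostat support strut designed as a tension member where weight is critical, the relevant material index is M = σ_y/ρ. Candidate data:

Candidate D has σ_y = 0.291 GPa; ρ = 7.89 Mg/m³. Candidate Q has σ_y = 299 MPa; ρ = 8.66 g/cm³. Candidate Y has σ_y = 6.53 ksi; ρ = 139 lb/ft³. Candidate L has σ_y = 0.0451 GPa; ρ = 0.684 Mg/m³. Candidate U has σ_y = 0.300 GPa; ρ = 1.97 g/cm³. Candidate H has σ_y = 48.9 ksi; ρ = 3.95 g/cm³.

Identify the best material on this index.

candidate U

Putting every candidate on a common basis:
  candidate D: σ_y = 291.0 MPa, ρ = 7890 kg/m³
  candidate Q: σ_y = 299.0 MPa, ρ = 8660 kg/m³
  candidate Y: σ_y = 45.02 MPa, ρ = 2227 kg/m³
  candidate L: σ_y = 45.10 MPa, ρ = 684.0 kg/m³
  candidate U: σ_y = 300.0 MPa, ρ = 1970 kg/m³
  candidate H: σ_y = 337.2 MPa, ρ = 3950 kg/m³
  candidate U: M = 152 kN·m/kg
  candidate H: M = 85.4 kN·m/kg
  candidate L: M = 65.9 kN·m/kg
  candidate D: M = 36.9 kN·m/kg
  candidate Q: M = 34.5 kN·m/kg
  candidate Y: M = 20.2 kN·m/kg
Candidate U has the largest M.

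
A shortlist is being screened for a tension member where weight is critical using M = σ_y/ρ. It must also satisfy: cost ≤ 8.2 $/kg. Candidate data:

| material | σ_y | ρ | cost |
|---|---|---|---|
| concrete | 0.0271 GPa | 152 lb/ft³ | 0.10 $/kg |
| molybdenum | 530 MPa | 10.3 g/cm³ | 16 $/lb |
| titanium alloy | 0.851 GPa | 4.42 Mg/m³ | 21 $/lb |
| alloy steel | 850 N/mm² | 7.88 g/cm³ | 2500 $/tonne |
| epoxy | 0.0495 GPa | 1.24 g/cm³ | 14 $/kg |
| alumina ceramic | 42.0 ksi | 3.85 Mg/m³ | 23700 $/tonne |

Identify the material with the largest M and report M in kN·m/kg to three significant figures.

Screen on constraints: cost ≤ 8.2 $/kg. Survivors: concrete, alloy steel.
Normalizing units and computing the index:
  concrete: σ_y = 27.10 MPa, ρ = 2435 kg/m³
  alloy steel: σ_y = 850.0 MPa, ρ = 7880 kg/m³
  alloy steel: M = 108 kN·m/kg
  concrete: M = 11.1 kN·m/kg
The maximum is for alloy steel.

alloy steel, M = 108 kN·m/kg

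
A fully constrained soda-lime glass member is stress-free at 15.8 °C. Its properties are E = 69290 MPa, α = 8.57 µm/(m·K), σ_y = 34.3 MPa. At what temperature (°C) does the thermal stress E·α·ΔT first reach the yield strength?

73.6 °C

E = 69290 MPa = 69.29 GPa.
E·α·ΔT = 34.30 MPa ⇒ ΔT = 34.30 / (69.29×10³ × 8.57×10⁻⁶) = 57.76 K.
T = 15.8 + 57.76 = 73.56 °C.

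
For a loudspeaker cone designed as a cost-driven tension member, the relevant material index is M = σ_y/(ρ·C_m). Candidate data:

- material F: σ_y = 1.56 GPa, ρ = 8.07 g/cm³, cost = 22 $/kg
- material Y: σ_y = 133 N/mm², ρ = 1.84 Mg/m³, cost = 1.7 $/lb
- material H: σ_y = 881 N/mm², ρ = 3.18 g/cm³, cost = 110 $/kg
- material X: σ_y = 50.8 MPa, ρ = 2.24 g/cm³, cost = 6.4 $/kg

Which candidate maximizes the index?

Convert each candidate to consistent units, then evaluate M:
  material F: σ_y = 1560 MPa, ρ = 8070 kg/m³, cost = 22.00 $/kg
  material Y: σ_y = 133.0 MPa, ρ = 1840 kg/m³, cost = 3.748 $/kg
  material H: σ_y = 881.0 MPa, ρ = 3180 kg/m³, cost = 110.0 $/kg
  material X: σ_y = 50.80 MPa, ρ = 2240 kg/m³, cost = 6.400 $/kg
  material Y: M = 19.3 kN·m per $
  material F: M = 8.79 kN·m per $
  material X: M = 3.54 kN·m per $
  material H: M = 2.52 kN·m per $
Highest index: material Y.

material Y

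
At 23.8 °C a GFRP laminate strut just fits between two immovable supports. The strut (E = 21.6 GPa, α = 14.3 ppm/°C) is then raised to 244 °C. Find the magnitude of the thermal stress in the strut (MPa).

ΔT = 220.2 K. Constrained thermal stress σ = E·α·ΔT = 21.60×10³ MPa × 14.3×10⁻⁶ × 220.2 = 68.0 MPa (compressive).

68.0 MPa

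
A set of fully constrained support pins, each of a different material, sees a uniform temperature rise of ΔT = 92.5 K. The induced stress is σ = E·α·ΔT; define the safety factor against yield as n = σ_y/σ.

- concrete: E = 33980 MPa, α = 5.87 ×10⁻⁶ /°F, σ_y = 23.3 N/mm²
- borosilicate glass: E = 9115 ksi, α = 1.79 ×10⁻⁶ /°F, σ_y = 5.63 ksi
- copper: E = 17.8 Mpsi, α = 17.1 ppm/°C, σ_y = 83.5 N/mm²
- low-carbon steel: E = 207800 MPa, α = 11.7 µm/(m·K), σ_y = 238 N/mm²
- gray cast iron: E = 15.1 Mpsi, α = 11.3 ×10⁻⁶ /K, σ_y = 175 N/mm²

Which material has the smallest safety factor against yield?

copper

Per material, after unit conversion:
  concrete: E = 33.98, α = 10.6, σ_y = 23.30 → σ = 33.2 MPa, n = 0.702
  borosilicate glass: E = 62.85, α = 3.22, σ_y = 38.82 → σ = 18.7 MPa, n = 2.07
  copper: E = 122.7, α = 17.1, σ_y = 83.50 → σ = 194 MPa, n = 0.430
  low-carbon steel: E = 207.8, α = 11.7, σ_y = 238.0 → σ = 225 MPa, n = 1.06
  gray cast iron: E = 104.1, α = 11.3, σ_y = 175.0 → σ = 109 MPa, n = 1.61
Copper has the lowest safety factor, n = 0.430.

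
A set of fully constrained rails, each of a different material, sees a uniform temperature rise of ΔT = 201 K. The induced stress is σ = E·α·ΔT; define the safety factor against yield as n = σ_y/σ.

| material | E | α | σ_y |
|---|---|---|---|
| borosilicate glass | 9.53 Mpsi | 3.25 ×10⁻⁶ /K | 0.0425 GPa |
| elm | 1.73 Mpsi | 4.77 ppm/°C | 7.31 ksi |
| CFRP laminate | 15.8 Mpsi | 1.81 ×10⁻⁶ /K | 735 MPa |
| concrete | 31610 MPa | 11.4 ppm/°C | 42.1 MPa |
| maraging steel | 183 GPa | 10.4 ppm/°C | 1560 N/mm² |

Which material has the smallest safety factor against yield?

Converting E to GPa, α to ×10⁻⁶/K, σ_y to MPa, then σ and n for each:
  borosilicate glass: E = 65.71, α = 3.25, σ_y = 42.50 → σ = 42.9 MPa, n = 0.990
  elm: E = 11.93, α = 4.77, σ_y = 50.40 → σ = 11.4 MPa, n = 4.41
  CFRP laminate: E = 108.9, α = 1.81, σ_y = 735.0 → σ = 39.6 MPa, n = 18.5
  concrete: E = 31.61, α = 11.4, σ_y = 42.10 → σ = 72.4 MPa, n = 0.581
  maraging steel: E = 183.0, α = 10.4, σ_y = 1560 → σ = 383 MPa, n = 4.08
Concrete has the lowest safety factor, n = 0.581.

concrete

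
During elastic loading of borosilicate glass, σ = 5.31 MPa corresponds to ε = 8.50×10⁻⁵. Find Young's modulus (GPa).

62.5 GPa

E = σ/ε = 5.31 MPa / 8.50×10⁻⁵ = 62470 MPa = 62.5 GPa.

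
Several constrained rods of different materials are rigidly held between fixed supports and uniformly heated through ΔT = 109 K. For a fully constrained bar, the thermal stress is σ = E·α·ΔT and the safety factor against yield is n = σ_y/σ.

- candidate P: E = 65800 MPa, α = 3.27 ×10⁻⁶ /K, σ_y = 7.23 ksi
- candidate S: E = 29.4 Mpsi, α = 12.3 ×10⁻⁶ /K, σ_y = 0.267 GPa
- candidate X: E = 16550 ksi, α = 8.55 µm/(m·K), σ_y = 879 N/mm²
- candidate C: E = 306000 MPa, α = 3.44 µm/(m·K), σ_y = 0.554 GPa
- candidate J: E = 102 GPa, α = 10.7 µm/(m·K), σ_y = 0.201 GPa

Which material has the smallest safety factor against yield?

candidate S

In consistent units (E in GPa, α in ×10⁻⁶/K, σ_y in MPa):
  candidate P: E = 65.80, α = 3.27, σ_y = 49.85 → σ = 23.5 MPa, n = 2.13
  candidate S: E = 202.7, α = 12.3, σ_y = 267.0 → σ = 272 MPa, n = 0.982
  candidate X: E = 114.1, α = 8.55, σ_y = 879.0 → σ = 106 MPa, n = 8.27
  candidate C: E = 306.0, α = 3.44, σ_y = 554.0 → σ = 115 MPa, n = 4.83
  candidate J: E = 102.0, α = 10.7, σ_y = 201.0 → σ = 119 MPa, n = 1.69
Candidate S has the lowest safety factor, n = 0.982.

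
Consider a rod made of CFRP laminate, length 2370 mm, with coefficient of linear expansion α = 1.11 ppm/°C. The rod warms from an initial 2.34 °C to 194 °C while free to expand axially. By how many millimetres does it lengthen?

ΔT = 194 − 2.34 = 191.7 K.
ΔL = α·L₀·ΔT = 1.11×10⁻⁶ × 2370 mm × 191.7 K = 0.504 mm.

0.504 mm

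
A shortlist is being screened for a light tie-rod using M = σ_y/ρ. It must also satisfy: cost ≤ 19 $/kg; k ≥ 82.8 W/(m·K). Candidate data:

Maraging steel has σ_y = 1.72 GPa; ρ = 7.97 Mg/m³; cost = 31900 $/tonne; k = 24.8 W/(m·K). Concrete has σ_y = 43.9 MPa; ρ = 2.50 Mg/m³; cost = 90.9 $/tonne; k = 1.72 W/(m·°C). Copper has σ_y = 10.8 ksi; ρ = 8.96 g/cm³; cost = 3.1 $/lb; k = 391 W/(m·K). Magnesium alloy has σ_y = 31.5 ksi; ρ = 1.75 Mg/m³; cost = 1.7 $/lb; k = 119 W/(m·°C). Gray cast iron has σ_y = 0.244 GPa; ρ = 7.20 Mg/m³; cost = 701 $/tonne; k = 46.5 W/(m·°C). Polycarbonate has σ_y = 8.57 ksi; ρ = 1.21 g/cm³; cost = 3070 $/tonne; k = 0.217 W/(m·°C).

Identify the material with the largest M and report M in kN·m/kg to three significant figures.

Screen on constraints: cost ≤ 19 $/kg; k ≥ 82.8 W/(m·K). Survivors: copper, magnesium alloy.
In SI units:
  copper: σ_y = 74.46 MPa, ρ = 8960 kg/m³
  magnesium alloy: σ_y = 217.2 MPa, ρ = 1750 kg/m³
  magnesium alloy: M = 124 kN·m/kg
  copper: M = 8.31 kN·m/kg
The maximum is for magnesium alloy.

magnesium alloy, M = 124 kN·m/kg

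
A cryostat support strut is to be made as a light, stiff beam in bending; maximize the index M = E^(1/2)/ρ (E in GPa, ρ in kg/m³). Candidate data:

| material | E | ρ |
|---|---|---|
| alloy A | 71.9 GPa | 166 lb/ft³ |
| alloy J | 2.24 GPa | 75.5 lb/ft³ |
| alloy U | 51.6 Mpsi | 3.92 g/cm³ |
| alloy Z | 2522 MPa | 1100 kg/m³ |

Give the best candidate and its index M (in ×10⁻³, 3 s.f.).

alloy U, M = 4.81×10⁻³

Convert each candidate to consistent units, then evaluate M:
  alloy A: E = 71.90 GPa, ρ = 2659 kg/m³
  alloy J: E = 2.240 GPa, ρ = 1209 kg/m³
  alloy U: E = 355.8 GPa, ρ = 3920 kg/m³
  alloy Z: E = 2.522 GPa, ρ = 1100 kg/m³
  alloy U: M = 4.81×10⁻³
  alloy A: M = 3.19×10⁻³
  alloy Z: M = 1.44×10⁻³
  alloy J: M = 1.24×10⁻³
Alloy U has the largest M.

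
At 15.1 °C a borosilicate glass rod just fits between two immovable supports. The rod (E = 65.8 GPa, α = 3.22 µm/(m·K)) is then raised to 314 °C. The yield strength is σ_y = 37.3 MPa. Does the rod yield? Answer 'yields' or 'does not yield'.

ΔT = 298.9 K. Constrained thermal stress σ = E·α·ΔT = 65.80×10³ MPa × 3.22×10⁻⁶ × 298.9 = 63.3 MPa (compressive).
Compare to σ_y = 37.3 MPa: σ ≥ σ_y, so it yields.

yields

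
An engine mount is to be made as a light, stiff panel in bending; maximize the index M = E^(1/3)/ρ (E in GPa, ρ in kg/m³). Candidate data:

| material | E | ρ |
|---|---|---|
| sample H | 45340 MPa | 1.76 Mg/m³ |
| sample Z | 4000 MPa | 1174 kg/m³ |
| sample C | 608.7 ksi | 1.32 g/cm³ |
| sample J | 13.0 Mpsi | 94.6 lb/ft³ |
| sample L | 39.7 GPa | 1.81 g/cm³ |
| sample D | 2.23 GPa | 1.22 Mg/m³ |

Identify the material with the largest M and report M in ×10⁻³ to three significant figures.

sample J, M = 2.95×10⁻³

Normalizing units and computing the index:
  sample H: E = 45.34 GPa, ρ = 1760 kg/m³
  sample Z: E = 4.000 GPa, ρ = 1174 kg/m³
  sample C: E = 4.197 GPa, ρ = 1320 kg/m³
  sample J: E = 89.63 GPa, ρ = 1515 kg/m³
  sample L: E = 39.70 GPa, ρ = 1810 kg/m³
  sample D: E = 2.230 GPa, ρ = 1220 kg/m³
  sample J: M = 2.95×10⁻³
  sample H: M = 2.03×10⁻³
  sample L: M = 1.88×10⁻³
  sample Z: M = 1.35×10⁻³
  sample C: M = 1.22×10⁻³
  sample D: M = 1.07×10⁻³
The maximum is for sample J.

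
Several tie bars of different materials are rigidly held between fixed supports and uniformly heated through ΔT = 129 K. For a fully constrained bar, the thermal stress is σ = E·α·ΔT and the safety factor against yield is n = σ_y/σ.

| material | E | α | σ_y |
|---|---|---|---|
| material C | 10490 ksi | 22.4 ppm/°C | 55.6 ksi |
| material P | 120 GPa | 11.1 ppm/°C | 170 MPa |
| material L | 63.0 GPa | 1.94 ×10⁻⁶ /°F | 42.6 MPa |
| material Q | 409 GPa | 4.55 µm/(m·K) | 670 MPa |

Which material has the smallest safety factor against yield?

material P

Converting E to GPa, α to ×10⁻⁶/K, σ_y to MPa, then σ and n for each:
  material C: E = 72.33, α = 22.4, σ_y = 383.3 → σ = 209 MPa, n = 1.83
  material P: E = 120.0, α = 11.1, σ_y = 170.0 → σ = 172 MPa, n = 0.989
  material L: E = 63.00, α = 3.49, σ_y = 42.60 → σ = 28.4 MPa, n = 1.50
  material Q: E = 409.0, α = 4.55, σ_y = 670.0 → σ = 240 MPa, n = 2.79
The minimum is material P at n = 0.989.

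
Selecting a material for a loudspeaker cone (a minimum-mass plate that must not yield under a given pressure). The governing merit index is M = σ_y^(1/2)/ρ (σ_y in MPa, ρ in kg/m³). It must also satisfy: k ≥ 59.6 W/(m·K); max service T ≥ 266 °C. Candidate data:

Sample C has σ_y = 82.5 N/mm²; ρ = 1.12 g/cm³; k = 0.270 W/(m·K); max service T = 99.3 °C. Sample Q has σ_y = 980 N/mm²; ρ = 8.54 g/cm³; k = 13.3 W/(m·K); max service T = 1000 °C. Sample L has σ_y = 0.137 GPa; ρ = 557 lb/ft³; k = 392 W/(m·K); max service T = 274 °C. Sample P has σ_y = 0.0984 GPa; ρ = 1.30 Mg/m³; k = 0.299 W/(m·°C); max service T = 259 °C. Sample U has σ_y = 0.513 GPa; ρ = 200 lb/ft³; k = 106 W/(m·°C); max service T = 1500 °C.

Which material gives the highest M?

sample U

Screen on constraints: k ≥ 59.6 W/(m·K); max service T ≥ 266 °C. Survivors: sample L, sample U.
Putting every candidate on a common basis:
  sample L: σ_y = 137.0 MPa, ρ = 8922 kg/m³
  sample U: σ_y = 513.0 MPa, ρ = 3204 kg/m³
  sample U: M = 7.07×10⁻³
  sample L: M = 1.31×10⁻³
The maximum is for sample U.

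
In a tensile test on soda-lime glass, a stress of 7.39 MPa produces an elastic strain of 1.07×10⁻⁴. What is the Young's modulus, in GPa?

69.1 GPa

E = σ/ε = 7.39 MPa / 1.07×10⁻⁴ = 69070 MPa = 69.1 GPa.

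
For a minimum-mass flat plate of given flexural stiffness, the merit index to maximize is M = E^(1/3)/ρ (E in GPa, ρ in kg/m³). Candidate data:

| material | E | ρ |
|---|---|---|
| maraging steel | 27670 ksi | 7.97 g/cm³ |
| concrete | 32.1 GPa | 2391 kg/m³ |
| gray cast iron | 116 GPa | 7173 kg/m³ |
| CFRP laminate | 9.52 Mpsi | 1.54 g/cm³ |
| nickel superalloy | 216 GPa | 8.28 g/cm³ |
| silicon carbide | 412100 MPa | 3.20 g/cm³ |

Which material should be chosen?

Putting every candidate on a common basis:
  maraging steel: E = 190.8 GPa, ρ = 7970 kg/m³
  concrete: E = 32.10 GPa, ρ = 2391 kg/m³
  gray cast iron: E = 116.0 GPa, ρ = 7173 kg/m³
  CFRP laminate: E = 65.64 GPa, ρ = 1540 kg/m³
  nickel superalloy: E = 216.0 GPa, ρ = 8280 kg/m³
  silicon carbide: E = 412.1 GPa, ρ = 3200 kg/m³
  CFRP laminate: M = 2.62×10⁻³
  silicon carbide: M = 2.33×10⁻³
  concrete: M = 1.33×10⁻³
  nickel superalloy: M = 0.725×10⁻³
  maraging steel: M = 0.722×10⁻³
  gray cast iron: M = 0.680×10⁻³
CFRP laminate has the largest M.

CFRP laminate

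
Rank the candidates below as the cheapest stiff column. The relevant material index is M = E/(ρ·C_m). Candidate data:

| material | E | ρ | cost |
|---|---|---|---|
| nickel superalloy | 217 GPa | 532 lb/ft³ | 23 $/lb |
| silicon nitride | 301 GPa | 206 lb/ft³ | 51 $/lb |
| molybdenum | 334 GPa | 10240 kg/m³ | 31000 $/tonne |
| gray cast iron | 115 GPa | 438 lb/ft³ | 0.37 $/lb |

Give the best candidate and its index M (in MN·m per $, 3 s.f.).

gray cast iron, M = 20.1 MN·m per $

Normalizing units and computing the index:
  nickel superalloy: E = 217.0 GPa, ρ = 8522 kg/m³, cost = 50.71 $/kg
  silicon nitride: E = 301.0 GPa, ρ = 3300 kg/m³, cost = 112.4 $/kg
  molybdenum: E = 334.0 GPa, ρ = 10240 kg/m³, cost = 31.00 $/kg
  gray cast iron: E = 115.0 GPa, ρ = 7016 kg/m³, cost = 0.8157 $/kg
  gray cast iron: M = 20.1 MN·m per $
  molybdenum: M = 1.05 MN·m per $
  silicon nitride: M = 0.811 MN·m per $
  nickel superalloy: M = 0.502 MN·m per $
Gray cast iron has the largest M.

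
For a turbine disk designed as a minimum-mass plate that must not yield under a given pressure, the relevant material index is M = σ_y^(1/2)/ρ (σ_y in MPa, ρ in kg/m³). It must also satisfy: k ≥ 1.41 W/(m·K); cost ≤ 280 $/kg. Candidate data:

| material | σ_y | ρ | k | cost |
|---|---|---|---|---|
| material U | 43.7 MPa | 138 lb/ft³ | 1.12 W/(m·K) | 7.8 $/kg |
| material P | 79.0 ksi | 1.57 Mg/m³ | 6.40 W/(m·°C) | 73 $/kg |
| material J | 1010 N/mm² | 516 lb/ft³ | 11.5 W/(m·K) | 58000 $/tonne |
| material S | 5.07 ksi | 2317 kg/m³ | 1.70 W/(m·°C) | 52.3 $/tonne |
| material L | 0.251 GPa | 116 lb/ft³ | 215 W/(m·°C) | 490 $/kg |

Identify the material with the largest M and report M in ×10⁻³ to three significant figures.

Screen on constraints: k ≥ 1.41 W/(m·K); cost ≤ 280 $/kg. Survivors: material P, material J, material S.
Normalizing units and computing the index:
  material P: σ_y = 544.7 MPa, ρ = 1570 kg/m³
  material J: σ_y = 1010 MPa, ρ = 8266 kg/m³
  material S: σ_y = 34.96 MPa, ρ = 2317 kg/m³
  material P: M = 14.9×10⁻³
  material J: M = 3.84×10⁻³
  material S: M = 2.55×10⁻³
The maximum is for material P.

material P, M = 14.9×10⁻³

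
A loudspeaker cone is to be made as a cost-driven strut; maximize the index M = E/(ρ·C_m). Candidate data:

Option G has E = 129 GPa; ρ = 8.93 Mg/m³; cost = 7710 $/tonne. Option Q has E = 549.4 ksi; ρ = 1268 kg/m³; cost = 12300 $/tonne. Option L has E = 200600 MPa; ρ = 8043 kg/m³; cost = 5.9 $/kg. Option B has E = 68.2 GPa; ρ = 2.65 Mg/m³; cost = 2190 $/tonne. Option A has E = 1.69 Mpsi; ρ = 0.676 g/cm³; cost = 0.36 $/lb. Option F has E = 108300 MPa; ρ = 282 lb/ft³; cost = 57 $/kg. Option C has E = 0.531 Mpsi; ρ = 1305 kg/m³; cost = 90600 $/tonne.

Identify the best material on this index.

option A

Putting every candidate on a common basis:
  option G: E = 129.0 GPa, ρ = 8930 kg/m³, cost = 7.710 $/kg
  option Q: E = 3.788 GPa, ρ = 1268 kg/m³, cost = 12.30 $/kg
  option L: E = 200.6 GPa, ρ = 8043 kg/m³, cost = 5.900 $/kg
  option B: E = 68.20 GPa, ρ = 2650 kg/m³, cost = 2.190 $/kg
  option A: E = 11.65 GPa, ρ = 676.0 kg/m³, cost = 0.7937 $/kg
  option F: E = 108.3 GPa, ρ = 4517 kg/m³, cost = 57.00 $/kg
  option C: E = 3.661 GPa, ρ = 1305 kg/m³, cost = 90.60 $/kg
  option A: M = 21.7 MN·m per $
  option B: M = 11.8 MN·m per $
  option L: M = 4.23 MN·m per $
  option G: M = 1.87 MN·m per $
  option F: M = 0.421 MN·m per $
  option Q: M = 0.243 MN·m per $
  option C: M = 0.0310 MN·m per $
Highest index: option A.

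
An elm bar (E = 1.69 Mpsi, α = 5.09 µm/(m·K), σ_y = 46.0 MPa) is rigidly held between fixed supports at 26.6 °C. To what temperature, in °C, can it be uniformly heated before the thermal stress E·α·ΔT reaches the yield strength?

E = 1.69 Mpsi = 11.65 GPa.
E·α·ΔT = 46.00 MPa ⇒ ΔT = 46.00 / (11.65×10³ × 5.09×10⁻⁶) = 775.6 K.
T = 26.6 + 775.6 = 802.2 °C.

802 °C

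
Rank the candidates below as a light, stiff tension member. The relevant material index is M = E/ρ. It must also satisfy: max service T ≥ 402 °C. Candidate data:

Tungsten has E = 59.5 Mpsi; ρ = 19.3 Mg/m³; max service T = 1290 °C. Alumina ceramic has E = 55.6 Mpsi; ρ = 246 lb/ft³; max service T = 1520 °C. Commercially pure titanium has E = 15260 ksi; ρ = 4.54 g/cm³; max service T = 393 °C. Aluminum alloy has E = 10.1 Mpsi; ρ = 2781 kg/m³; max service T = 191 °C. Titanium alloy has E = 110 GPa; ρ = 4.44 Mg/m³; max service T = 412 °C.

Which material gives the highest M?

alumina ceramic

Screen on constraints: max service T ≥ 402 °C. Survivors: tungsten, alumina ceramic, titanium alloy.
Normalizing units and computing the index:
  tungsten: E = 410.2 GPa, ρ = 19300 kg/m³
  alumina ceramic: E = 383.3 GPa, ρ = 3941 kg/m³
  titanium alloy: E = 110.0 GPa, ρ = 4440 kg/m³
  alumina ceramic: M = 97.3 MN·m/kg
  titanium alloy: M = 24.8 MN·m/kg
  tungsten: M = 21.3 MN·m/kg
Highest index: alumina ceramic.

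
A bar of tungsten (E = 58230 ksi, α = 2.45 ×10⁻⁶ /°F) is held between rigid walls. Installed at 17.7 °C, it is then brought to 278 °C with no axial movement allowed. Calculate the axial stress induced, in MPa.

E = 58230 ksi = 401.5 GPa.
α = 2.45×10⁻⁶/°F × 9/5 = 4.41×10⁻⁶/K.
ΔT = 260.3 K. Constrained thermal stress σ = E·α·ΔT = 401.5×10³ MPa × 4.41×10⁻⁶ × 260.3 = 461 MPa (compressive).

461 MPa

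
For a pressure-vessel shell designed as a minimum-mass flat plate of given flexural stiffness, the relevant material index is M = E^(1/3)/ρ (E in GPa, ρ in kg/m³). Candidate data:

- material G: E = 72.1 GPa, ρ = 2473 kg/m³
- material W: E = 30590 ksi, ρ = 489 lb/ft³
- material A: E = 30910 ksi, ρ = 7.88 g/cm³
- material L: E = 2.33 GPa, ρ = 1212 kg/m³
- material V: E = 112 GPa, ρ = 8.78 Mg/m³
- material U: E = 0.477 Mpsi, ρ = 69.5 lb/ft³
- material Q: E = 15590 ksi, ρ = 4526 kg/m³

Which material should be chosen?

material G

In SI units:
  material G: E = 72.10 GPa, ρ = 2473 kg/m³
  material W: E = 210.9 GPa, ρ = 7833 kg/m³
  material A: E = 213.1 GPa, ρ = 7880 kg/m³
  material L: E = 2.330 GPa, ρ = 1212 kg/m³
  material V: E = 112.0 GPa, ρ = 8780 kg/m³
  material U: E = 3.289 GPa, ρ = 1113 kg/m³
  material Q: E = 107.5 GPa, ρ = 4526 kg/m³
  material G: M = 1.68×10⁻³
  material U: M = 1.34×10⁻³
  material L: M = 1.09×10⁻³
  material Q: M = 1.05×10⁻³
  material W: M = 0.760×10⁻³
  material A: M = 0.758×10⁻³
  material V: M = 0.549×10⁻³
Highest index: material G.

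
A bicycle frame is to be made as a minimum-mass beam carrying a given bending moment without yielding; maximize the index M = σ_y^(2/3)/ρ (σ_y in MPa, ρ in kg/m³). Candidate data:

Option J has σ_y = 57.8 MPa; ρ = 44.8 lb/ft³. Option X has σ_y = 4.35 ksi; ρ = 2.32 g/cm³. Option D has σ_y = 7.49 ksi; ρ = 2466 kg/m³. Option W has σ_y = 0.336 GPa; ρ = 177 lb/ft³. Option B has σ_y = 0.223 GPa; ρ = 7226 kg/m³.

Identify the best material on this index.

option J

In SI units:
  option J: σ_y = 57.80 MPa, ρ = 717.6 kg/m³
  option X: σ_y = 29.99 MPa, ρ = 2320 kg/m³
  option D: σ_y = 51.64 MPa, ρ = 2466 kg/m³
  option W: σ_y = 336.0 MPa, ρ = 2835 kg/m³
  option B: σ_y = 223.0 MPa, ρ = 7226 kg/m³
  option J: M = 20.8×10⁻³
  option W: M = 17.0×10⁻³
  option D: M = 5.62×10⁻³
  option B: M = 5.09×10⁻³
  option X: M = 4.16×10⁻³
The maximum is for option J.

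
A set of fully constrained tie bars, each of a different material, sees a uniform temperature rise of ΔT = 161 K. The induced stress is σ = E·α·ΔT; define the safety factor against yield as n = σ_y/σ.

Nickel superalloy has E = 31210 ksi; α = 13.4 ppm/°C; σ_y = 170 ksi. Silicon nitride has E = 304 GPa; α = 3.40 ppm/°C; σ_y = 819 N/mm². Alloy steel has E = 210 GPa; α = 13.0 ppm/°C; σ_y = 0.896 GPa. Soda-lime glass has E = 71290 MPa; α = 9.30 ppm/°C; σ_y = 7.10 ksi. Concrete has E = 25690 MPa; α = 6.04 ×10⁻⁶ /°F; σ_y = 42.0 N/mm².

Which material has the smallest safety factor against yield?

soda-lime glass

With everything in SI (GPa, ×10⁻⁶/K, MPa):
  nickel superalloy: E = 215.2, α = 13.4, σ_y = 1172 → σ = 464 MPa, n = 2.52
  silicon nitride: E = 304.0, α = 3.40, σ_y = 819.0 → σ = 166 MPa, n = 4.92
  alloy steel: E = 210.0, α = 13.0, σ_y = 896.0 → σ = 440 MPa, n = 2.04
  soda-lime glass: E = 71.29, α = 9.30, σ_y = 48.95 → σ = 107 MPa, n = 0.459
  concrete: E = 25.69, α = 10.9, σ_y = 42.00 → σ = 45.0 MPa, n = 0.934
Soda-lime glass has the lowest safety factor, n = 0.459.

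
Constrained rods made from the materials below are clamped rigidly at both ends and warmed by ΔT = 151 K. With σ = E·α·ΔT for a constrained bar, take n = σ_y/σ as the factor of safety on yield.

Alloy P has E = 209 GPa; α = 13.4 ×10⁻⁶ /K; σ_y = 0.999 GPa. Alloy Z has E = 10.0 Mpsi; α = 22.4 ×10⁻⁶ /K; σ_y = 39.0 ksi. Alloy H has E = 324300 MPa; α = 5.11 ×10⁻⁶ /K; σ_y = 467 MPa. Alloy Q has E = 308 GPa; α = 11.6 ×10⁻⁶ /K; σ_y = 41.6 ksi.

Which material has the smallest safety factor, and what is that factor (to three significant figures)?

alloy Q, n = 0.532

With everything in SI (GPa, ×10⁻⁶/K, MPa):
  alloy P: E = 209.0, α = 13.4, σ_y = 999.0 → σ = 423 MPa, n = 2.36
  alloy Z: E = 68.95, α = 22.4, σ_y = 268.9 → σ = 233 MPa, n = 1.15
  alloy H: E = 324.3, α = 5.11, σ_y = 467.0 → σ = 250 MPa, n = 1.87
  alloy Q: E = 308.0, α = 11.6, σ_y = 286.8 → σ = 539 MPa, n = 0.532
Alloy Q has the lowest safety factor, n = 0.532.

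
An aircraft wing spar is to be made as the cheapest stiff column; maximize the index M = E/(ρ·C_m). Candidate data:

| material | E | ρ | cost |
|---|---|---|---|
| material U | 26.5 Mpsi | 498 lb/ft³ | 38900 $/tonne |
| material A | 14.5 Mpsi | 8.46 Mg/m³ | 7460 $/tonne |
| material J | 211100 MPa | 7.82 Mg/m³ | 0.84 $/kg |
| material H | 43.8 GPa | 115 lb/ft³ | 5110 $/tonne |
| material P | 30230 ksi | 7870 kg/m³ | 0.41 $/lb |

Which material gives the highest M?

material J

In SI units:
  material U: E = 182.7 GPa, ρ = 7977 kg/m³, cost = 38.90 $/kg
  material A: E = 99.97 GPa, ρ = 8460 kg/m³, cost = 7.460 $/kg
  material J: E = 211.1 GPa, ρ = 7820 kg/m³, cost = 0.8400 $/kg
  material H: E = 43.80 GPa, ρ = 1842 kg/m³, cost = 5.110 $/kg
  material P: E = 208.4 GPa, ρ = 7870 kg/m³, cost = 0.9039 $/kg
  material J: M = 32.1 MN·m per $
  material P: M = 29.3 MN·m per $
  material H: M = 4.65 MN·m per $
  material A: M = 1.58 MN·m per $
  material U: M = 0.589 MN·m per $
Material J has the largest M.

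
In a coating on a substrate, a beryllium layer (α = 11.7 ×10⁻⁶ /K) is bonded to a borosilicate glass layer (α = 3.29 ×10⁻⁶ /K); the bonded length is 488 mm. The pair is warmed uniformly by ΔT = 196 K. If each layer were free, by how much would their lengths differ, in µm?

Δα = |11.7 − 3.29|×10⁻⁶/K = 8.41×10⁻⁶/K.
ΔL_mismatch = Δα·L·ΔT = 8.41×10⁻⁶ × 488.0 mm × 196.0 K = 804 µm.

804 µm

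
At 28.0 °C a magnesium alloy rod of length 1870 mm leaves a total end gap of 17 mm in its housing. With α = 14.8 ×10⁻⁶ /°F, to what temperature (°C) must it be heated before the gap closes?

α = 14.8×10⁻⁶/°F × 9/5 = 26.6×10⁻⁶/K.
α·L₀·ΔT = 17.0 mm ⇒ ΔT = 17.0 / (26.6×10⁻⁶ × 1870.0) = 341.3 K.
T = 28.0 + 341.3 = 369.3 °C.

369 °C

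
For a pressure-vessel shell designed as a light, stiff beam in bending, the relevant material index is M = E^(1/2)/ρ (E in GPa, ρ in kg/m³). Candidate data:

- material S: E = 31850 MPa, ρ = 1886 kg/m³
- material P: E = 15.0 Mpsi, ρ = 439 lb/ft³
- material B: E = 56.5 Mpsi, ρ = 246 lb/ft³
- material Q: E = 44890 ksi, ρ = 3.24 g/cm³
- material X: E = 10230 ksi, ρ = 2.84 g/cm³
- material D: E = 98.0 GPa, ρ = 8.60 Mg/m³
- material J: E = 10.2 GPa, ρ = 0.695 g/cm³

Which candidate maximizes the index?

Convert each candidate to consistent units, then evaluate M:
  material S: E = 31.85 GPa, ρ = 1886 kg/m³
  material P: E = 103.4 GPa, ρ = 7032 kg/m³
  material B: E = 389.6 GPa, ρ = 3941 kg/m³
  material Q: E = 309.5 GPa, ρ = 3240 kg/m³
  material X: E = 70.53 GPa, ρ = 2840 kg/m³
  material D: E = 98.00 GPa, ρ = 8600 kg/m³
  material J: E = 10.20 GPa, ρ = 695.0 kg/m³
  material Q: M = 5.43×10⁻³
  material B: M = 5.01×10⁻³
  material J: M = 4.60×10⁻³
  material S: M = 2.99×10⁻³
  material X: M = 2.96×10⁻³
  material P: M = 1.45×10⁻³
  material D: M = 1.15×10⁻³
Material Q has the largest M.

material Q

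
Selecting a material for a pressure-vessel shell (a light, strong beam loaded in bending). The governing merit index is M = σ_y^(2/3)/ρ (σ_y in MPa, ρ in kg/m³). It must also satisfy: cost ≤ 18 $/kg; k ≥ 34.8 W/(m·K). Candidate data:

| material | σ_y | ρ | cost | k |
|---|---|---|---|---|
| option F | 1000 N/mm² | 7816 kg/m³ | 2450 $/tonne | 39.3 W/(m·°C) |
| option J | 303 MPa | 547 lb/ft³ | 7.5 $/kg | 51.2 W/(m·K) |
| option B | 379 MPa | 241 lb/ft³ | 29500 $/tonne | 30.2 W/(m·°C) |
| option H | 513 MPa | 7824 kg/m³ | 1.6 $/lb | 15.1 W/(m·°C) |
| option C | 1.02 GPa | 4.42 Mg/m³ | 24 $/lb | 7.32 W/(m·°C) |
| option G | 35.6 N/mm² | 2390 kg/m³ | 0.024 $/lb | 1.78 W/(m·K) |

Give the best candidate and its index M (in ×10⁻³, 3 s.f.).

Screen on constraints: cost ≤ 18 $/kg; k ≥ 34.8 W/(m·K). Survivors: option F, option J.
Normalizing units and computing the index:
  option F: σ_y = 1000 MPa, ρ = 7816 kg/m³
  option J: σ_y = 303.0 MPa, ρ = 8762 kg/m³
  option F: M = 12.8×10⁻³
  option J: M = 5.15×10⁻³
Option F has the largest M.

option F, M = 12.8×10⁻³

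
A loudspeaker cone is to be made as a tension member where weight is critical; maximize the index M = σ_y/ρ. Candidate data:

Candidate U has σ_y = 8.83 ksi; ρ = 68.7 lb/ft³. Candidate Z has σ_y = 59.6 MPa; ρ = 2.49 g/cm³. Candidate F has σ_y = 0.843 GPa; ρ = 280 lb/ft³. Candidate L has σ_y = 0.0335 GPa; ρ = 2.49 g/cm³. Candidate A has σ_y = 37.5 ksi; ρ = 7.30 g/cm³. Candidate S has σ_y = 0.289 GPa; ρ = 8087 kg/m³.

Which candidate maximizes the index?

Normalizing units and computing the index:
  candidate U: σ_y = 60.88 MPa, ρ = 1100 kg/m³
  candidate Z: σ_y = 59.60 MPa, ρ = 2490 kg/m³
  candidate F: σ_y = 843.0 MPa, ρ = 4485 kg/m³
  candidate L: σ_y = 33.50 MPa, ρ = 2490 kg/m³
  candidate A: σ_y = 258.6 MPa, ρ = 7300 kg/m³
  candidate S: σ_y = 289.0 MPa, ρ = 8087 kg/m³
  candidate F: M = 188 kN·m/kg
  candidate U: M = 55.3 kN·m/kg
  candidate S: M = 35.7 kN·m/kg
  candidate A: M = 35.4 kN·m/kg
  candidate Z: M = 23.9 kN·m/kg
  candidate L: M = 13.5 kN·m/kg
Highest index: candidate F.

candidate F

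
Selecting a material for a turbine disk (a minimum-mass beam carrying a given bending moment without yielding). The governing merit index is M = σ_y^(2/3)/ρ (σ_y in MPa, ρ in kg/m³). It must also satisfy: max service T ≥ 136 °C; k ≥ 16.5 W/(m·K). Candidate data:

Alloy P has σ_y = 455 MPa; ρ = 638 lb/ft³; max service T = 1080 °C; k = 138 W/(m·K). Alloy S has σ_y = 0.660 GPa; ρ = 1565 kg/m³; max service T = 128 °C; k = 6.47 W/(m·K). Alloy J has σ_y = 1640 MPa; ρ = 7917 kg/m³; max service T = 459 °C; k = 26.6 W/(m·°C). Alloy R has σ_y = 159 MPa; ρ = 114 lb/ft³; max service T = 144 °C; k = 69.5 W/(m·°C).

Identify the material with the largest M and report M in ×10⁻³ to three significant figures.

Screen on constraints: max service T ≥ 136 °C; k ≥ 16.5 W/(m·K). Survivors: alloy P, alloy J, alloy R.
In SI units:
  alloy P: σ_y = 455.0 MPa, ρ = 10220 kg/m³
  alloy J: σ_y = 1640 MPa, ρ = 7917 kg/m³
  alloy R: σ_y = 159.0 MPa, ρ = 1826 kg/m³
  alloy J: M = 17.6×10⁻³
  alloy R: M = 16.1×10⁻³
  alloy P: M = 5.79×10⁻³
Alloy J ranks first.

alloy J, M = 17.6×10⁻³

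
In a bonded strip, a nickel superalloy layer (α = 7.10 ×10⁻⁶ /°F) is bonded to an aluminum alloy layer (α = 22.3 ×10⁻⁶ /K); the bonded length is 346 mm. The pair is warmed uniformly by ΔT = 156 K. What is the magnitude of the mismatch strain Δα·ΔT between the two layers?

nickel superalloy: α = 7.10×10⁻⁶/°F × 9/5 = 12.8×10⁻⁶/K.
Δα = |12.8 − 22.3|×10⁻⁶/K = 9.52×10⁻⁶/K.
Mismatch strain = Δα·ΔT = 9.52×10⁻⁶ × 156.0 = 1.49×10⁻³.

1.49×10⁻³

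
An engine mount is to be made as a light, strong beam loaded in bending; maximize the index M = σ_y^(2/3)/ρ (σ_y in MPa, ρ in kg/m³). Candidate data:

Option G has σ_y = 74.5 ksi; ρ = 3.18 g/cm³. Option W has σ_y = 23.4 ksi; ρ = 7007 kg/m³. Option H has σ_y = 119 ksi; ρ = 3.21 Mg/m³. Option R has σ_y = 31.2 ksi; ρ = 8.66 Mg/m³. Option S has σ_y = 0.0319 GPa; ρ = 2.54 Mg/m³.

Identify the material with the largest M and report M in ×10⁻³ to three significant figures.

After converting to SI:
  option G: σ_y = 513.7 MPa, ρ = 3180 kg/m³
  option W: σ_y = 161.3 MPa, ρ = 7007 kg/m³
  option H: σ_y = 820.5 MPa, ρ = 3210 kg/m³
  option R: σ_y = 215.1 MPa, ρ = 8660 kg/m³
  option S: σ_y = 31.90 MPa, ρ = 2540 kg/m³
  option H: M = 27.3×10⁻³
  option G: M = 20.2×10⁻³
  option W: M = 4.23×10⁻³
  option R: M = 4.15×10⁻³
  option S: M = 3.96×10⁻³
The maximum is for option H.

option H, M = 27.3×10⁻³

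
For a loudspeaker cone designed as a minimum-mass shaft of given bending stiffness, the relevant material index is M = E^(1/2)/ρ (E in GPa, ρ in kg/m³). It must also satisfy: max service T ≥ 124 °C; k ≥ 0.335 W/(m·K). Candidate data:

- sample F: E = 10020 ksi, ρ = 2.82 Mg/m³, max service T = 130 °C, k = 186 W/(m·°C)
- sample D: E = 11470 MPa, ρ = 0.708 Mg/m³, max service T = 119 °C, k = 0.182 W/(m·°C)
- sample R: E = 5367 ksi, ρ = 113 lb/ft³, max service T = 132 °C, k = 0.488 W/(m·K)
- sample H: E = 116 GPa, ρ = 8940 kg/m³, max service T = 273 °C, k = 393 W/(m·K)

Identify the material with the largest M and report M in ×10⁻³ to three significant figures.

Screen on constraints: max service T ≥ 124 °C; k ≥ 0.335 W/(m·K). Survivors: sample F, sample R, sample H.
Putting every candidate on a common basis:
  sample F: E = 69.09 GPa, ρ = 2820 kg/m³
  sample R: E = 37.00 GPa, ρ = 1810 kg/m³
  sample H: E = 116.0 GPa, ρ = 8940 kg/m³
  sample R: M = 3.36×10⁻³
  sample F: M = 2.95×10⁻³
  sample H: M = 1.20×10⁻³
The maximum is for sample R.

sample R, M = 3.36×10⁻³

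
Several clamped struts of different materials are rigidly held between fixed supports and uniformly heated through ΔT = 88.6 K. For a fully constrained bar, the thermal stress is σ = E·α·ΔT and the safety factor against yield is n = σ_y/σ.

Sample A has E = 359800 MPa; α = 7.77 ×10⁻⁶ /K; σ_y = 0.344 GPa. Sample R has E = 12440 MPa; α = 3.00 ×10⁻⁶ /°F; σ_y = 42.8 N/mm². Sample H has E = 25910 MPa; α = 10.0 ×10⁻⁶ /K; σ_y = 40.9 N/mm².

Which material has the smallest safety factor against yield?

In consistent units (E in GPa, α in ×10⁻⁶/K, σ_y in MPa):
  sample A: E = 359.8, α = 7.77, σ_y = 344.0 → σ = 248 MPa, n = 1.39
  sample R: E = 12.44, α = 5.40, σ_y = 42.80 → σ = 5.95 MPa, n = 7.19
  sample H: E = 25.91, α = 10.0, σ_y = 40.90 → σ = 23.0 MPa, n = 1.78
The minimum is sample A at n = 1.39.

sample A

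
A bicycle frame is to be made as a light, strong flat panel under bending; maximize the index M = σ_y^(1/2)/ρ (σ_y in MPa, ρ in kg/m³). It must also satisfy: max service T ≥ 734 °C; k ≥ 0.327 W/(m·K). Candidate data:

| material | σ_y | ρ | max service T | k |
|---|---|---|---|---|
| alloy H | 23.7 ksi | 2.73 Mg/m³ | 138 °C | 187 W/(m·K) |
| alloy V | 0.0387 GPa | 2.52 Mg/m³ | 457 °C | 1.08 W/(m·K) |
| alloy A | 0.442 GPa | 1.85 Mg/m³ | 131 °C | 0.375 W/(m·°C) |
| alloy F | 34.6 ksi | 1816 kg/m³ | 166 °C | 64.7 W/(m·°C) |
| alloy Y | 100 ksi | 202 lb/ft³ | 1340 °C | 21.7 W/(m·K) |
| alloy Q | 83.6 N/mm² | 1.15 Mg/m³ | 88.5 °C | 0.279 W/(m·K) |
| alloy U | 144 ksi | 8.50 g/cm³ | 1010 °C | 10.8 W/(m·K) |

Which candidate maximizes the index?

alloy Y

Screen on constraints: max service T ≥ 734 °C; k ≥ 0.327 W/(m·K). Survivors: alloy Y, alloy U.
Convert each candidate to consistent units, then evaluate M:
  alloy Y: σ_y = 689.5 MPa, ρ = 3236 kg/m³
  alloy U: σ_y = 992.8 MPa, ρ = 8500 kg/m³
  alloy Y: M = 8.11×10⁻³
  alloy U: M = 3.71×10⁻³
Highest index: alloy Y.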